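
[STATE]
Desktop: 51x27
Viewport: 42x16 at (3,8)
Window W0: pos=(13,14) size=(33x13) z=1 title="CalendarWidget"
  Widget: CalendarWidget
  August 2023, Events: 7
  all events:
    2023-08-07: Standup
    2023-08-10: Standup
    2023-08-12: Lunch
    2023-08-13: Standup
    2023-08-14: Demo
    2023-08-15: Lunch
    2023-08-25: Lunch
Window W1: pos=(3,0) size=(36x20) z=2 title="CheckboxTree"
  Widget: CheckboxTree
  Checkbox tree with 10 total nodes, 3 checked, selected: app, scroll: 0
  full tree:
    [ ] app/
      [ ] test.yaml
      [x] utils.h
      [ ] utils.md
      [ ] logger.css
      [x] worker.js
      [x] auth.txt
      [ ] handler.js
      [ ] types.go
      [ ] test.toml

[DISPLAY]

┃   [x] worker.js                  ┃      
┃   [x] auth.txt                   ┃      
┃   [ ] handler.js                 ┃      
┃   [ ] types.go                   ┃      
┃   [ ] test.toml                  ┃      
┃                                  ┃      
┃                                  ┃━━━━━━
┃                                  ┃      
┃                                  ┃──────
┃                                  ┃      
┃                                  ┃      
┗━━━━━━━━━━━━━━━━━━━━━━━━━━━━━━━━━━┛      
          ┃ 7*  8  9 10* 11 12* 13*       
          ┃14* 15* 16 17 18 19 20         
          ┃21 22 23 24 25* 26 27          
          ┃28 29 30 31                    


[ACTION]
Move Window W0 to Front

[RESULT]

┃   [x] worker.js                  ┃      
┃   [x] auth.txt                   ┃      
┃   [ ] handler.js                 ┃      
┃   [ ] types.go                   ┃      
┃   [ ] test.toml                  ┃      
┃                                  ┃      
┃         ┏━━━━━━━━━━━━━━━━━━━━━━━━━━━━━━━
┃         ┃ CalendarWidget                
┃         ┠───────────────────────────────
┃         ┃          August 2023          
┃         ┃Mo Tu We Th Fr Sa Su           
┗━━━━━━━━━┃    1  2  3  4  5  6           
          ┃ 7*  8  9 10* 11 12* 13*       
          ┃14* 15* 16 17 18 19 20         
          ┃21 22 23 24 25* 26 27          
          ┃28 29 30 31                    


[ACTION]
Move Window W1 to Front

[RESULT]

┃   [x] worker.js                  ┃      
┃   [x] auth.txt                   ┃      
┃   [ ] handler.js                 ┃      
┃   [ ] types.go                   ┃      
┃   [ ] test.toml                  ┃      
┃                                  ┃      
┃                                  ┃━━━━━━
┃                                  ┃      
┃                                  ┃──────
┃                                  ┃      
┃                                  ┃      
┗━━━━━━━━━━━━━━━━━━━━━━━━━━━━━━━━━━┛      
          ┃ 7*  8  9 10* 11 12* 13*       
          ┃14* 15* 16 17 18 19 20         
          ┃21 22 23 24 25* 26 27          
          ┃28 29 30 31                    


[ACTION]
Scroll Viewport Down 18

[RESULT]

┃   [ ] types.go                   ┃      
┃   [ ] test.toml                  ┃      
┃                                  ┃      
┃                                  ┃━━━━━━
┃                                  ┃      
┃                                  ┃──────
┃                                  ┃      
┃                                  ┃      
┗━━━━━━━━━━━━━━━━━━━━━━━━━━━━━━━━━━┛      
          ┃ 7*  8  9 10* 11 12* 13*       
          ┃14* 15* 16 17 18 19 20         
          ┃21 22 23 24 25* 26 27          
          ┃28 29 30 31                    
          ┃                               
          ┃                               
          ┗━━━━━━━━━━━━━━━━━━━━━━━━━━━━━━━


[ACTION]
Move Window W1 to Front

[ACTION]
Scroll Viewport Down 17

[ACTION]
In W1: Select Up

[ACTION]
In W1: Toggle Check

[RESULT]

┃   [x] types.go                   ┃      
┃   [x] test.toml                  ┃      
┃                                  ┃      
┃                                  ┃━━━━━━
┃                                  ┃      
┃                                  ┃──────
┃                                  ┃      
┃                                  ┃      
┗━━━━━━━━━━━━━━━━━━━━━━━━━━━━━━━━━━┛      
          ┃ 7*  8  9 10* 11 12* 13*       
          ┃14* 15* 16 17 18 19 20         
          ┃21 22 23 24 25* 26 27          
          ┃28 29 30 31                    
          ┃                               
          ┃                               
          ┗━━━━━━━━━━━━━━━━━━━━━━━━━━━━━━━


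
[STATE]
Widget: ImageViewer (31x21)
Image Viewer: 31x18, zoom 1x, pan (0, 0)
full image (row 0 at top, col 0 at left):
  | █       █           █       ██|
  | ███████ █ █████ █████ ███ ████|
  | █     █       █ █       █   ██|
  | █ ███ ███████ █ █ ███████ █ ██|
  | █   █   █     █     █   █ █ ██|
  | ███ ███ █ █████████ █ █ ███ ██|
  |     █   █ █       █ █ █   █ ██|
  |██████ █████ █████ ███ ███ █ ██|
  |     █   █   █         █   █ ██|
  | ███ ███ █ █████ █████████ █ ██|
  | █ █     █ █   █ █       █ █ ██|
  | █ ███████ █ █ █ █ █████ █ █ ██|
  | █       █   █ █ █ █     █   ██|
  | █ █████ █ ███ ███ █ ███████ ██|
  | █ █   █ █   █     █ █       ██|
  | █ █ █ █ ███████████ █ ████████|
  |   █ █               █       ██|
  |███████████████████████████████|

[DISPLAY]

 █       █           █       ██
 ███████ █ █████ █████ ███ ████
 █     █       █ █       █   ██
 █ ███ ███████ █ █ ███████ █ ██
 █   █   █     █     █   █ █ ██
 ███ ███ █ █████████ █ █ ███ ██
     █   █ █       █ █ █   █ ██
██████ █████ █████ ███ ███ █ ██
     █   █   █         █   █ ██
 ███ ███ █ █████ █████████ █ ██
 █ █     █ █   █ █       █ █ ██
 █ ███████ █ █ █ █ █████ █ █ ██
 █       █   █ █ █ █     █   ██
 █ █████ █ ███ ███ █ ███████ ██
 █ █   █ █   █     █ █       ██
 █ █ █ █ ███████████ █ ████████
   █ █               █       ██
███████████████████████████████
                               
                               
                               


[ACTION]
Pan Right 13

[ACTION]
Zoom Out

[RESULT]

        █       ██             
███ █████ ███ ████             
  █ █       █   ██             
█ █ █ ███████ █ ██             
  █     █   █ █ ██             
███████ █ █ ███ ██             
      █ █ █   █ ██             
█████ ███ ███ █ ██             
█         █   █ ██             
███ █████████ █ ██             
  █ █       █ █ ██             
█ █ █ █████ █ █ ██             
█ █ █ █     █   ██             
█ ███ █ ███████ ██             
█     █ █       ██             
███████ █ ████████             
        █       ██             
██████████████████             
                               
                               
                               


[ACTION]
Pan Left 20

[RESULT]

 █       █           █       ██
 ███████ █ █████ █████ ███ ████
 █     █       █ █       █   ██
 █ ███ ███████ █ █ ███████ █ ██
 █   █   █     █     █   █ █ ██
 ███ ███ █ █████████ █ █ ███ ██
     █   █ █       █ █ █   █ ██
██████ █████ █████ ███ ███ █ ██
     █   █   █         █   █ ██
 ███ ███ █ █████ █████████ █ ██
 █ █     █ █   █ █       █ █ ██
 █ ███████ █ █ █ █ █████ █ █ ██
 █       █   █ █ █ █     █   ██
 █ █████ █ ███ ███ █ ███████ ██
 █ █   █ █   █     █ █       ██
 █ █ █ █ ███████████ █ ████████
   █ █               █       ██
███████████████████████████████
                               
                               
                               


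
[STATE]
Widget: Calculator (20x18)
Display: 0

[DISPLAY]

                   0
┌───┬───┬───┬───┐   
│ 7 │ 8 │ 9 │ ÷ │   
├───┼───┼───┼───┤   
│ 4 │ 5 │ 6 │ × │   
├───┼───┼───┼───┤   
│ 1 │ 2 │ 3 │ - │   
├───┼───┼───┼───┤   
│ 0 │ . │ = │ + │   
├───┼───┼───┼───┤   
│ C │ MC│ MR│ M+│   
└───┴───┴───┴───┘   
                    
                    
                    
                    
                    
                    


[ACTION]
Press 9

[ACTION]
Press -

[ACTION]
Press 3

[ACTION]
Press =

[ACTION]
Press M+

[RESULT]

                   6
┌───┬───┬───┬───┐   
│ 7 │ 8 │ 9 │ ÷ │   
├───┼───┼───┼───┤   
│ 4 │ 5 │ 6 │ × │   
├───┼───┼───┼───┤   
│ 1 │ 2 │ 3 │ - │   
├───┼───┼───┼───┤   
│ 0 │ . │ = │ + │   
├───┼───┼───┼───┤   
│ C │ MC│ MR│ M+│   
└───┴───┴───┴───┘   
                    
                    
                    
                    
                    
                    


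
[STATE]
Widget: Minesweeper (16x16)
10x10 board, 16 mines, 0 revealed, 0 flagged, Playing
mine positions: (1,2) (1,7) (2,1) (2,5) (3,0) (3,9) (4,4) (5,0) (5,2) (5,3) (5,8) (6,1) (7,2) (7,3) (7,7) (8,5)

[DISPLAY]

■■■■■■■■■■      
■■■■■■■■■■      
■■■■■■■■■■      
■■■■■■■■■■      
■■■■■■■■■■      
■■■■■■■■■■      
■■■■■■■■■■      
■■■■■■■■■■      
■■■■■■■■■■      
■■■■■■■■■■      
                
                
                
                
                
                


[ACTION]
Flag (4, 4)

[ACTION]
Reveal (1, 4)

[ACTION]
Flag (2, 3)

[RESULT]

■■■■■■■■■■      
■■■■1■■■■■      
■■■⚑■■■■■■      
■■■■■■■■■■      
■■■■⚑■■■■■      
■■■■■■■■■■      
■■■■■■■■■■      
■■■■■■■■■■      
■■■■■■■■■■      
■■■■■■■■■■      
                
                
                
                
                
                


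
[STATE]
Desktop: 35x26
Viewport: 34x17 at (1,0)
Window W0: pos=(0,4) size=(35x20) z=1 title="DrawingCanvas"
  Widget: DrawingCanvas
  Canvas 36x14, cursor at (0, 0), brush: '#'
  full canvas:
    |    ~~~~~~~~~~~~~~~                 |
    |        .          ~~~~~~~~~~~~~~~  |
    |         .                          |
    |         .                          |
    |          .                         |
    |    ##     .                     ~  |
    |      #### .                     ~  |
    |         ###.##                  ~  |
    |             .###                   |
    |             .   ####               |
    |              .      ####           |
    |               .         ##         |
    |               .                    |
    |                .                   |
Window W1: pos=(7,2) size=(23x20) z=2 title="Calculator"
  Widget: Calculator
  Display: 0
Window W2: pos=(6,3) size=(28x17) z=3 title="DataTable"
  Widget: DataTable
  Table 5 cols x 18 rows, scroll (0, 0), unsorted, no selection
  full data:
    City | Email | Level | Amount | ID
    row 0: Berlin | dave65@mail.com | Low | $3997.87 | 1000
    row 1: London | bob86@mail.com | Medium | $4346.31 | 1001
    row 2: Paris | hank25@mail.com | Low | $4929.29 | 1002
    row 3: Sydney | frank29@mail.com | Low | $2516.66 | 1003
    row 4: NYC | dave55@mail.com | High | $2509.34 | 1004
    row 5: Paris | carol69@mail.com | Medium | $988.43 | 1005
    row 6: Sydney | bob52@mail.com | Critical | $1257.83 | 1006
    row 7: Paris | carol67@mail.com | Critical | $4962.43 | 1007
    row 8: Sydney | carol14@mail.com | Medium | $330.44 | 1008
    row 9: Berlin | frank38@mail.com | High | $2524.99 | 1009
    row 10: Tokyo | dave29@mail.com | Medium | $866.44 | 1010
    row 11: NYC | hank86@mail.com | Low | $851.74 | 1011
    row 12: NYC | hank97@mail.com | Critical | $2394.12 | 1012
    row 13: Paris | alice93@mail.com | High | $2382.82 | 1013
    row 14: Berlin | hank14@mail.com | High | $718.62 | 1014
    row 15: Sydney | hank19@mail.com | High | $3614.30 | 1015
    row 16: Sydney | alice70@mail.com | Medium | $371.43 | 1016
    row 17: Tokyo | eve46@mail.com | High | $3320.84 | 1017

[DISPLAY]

                                  
                                  
      ┏━━━━━━━━━━━━━━━━━━━━━┓     
     ┏━━━━━━━━━━━━━━━━━━━━━━━━━━┓ 
━━━━━┃ DataTable                ┃┓
 Draw┠──────────────────────────┨┃
─────┃City  │Email           │Le┃┨
+   ~┃──────┼────────────────┼──┃┃
     ┃Berlin│dave65@mail.com │Lo┃┃
     ┃London│bob86@mail.com  │Me┃┃
     ┃Paris │hank25@mail.com │Lo┃┃
     ┃Sydney│frank29@mail.com│Lo┃┃
    #┃NYC   │dave55@mail.com │Hi┃┃
     ┃Paris │carol69@mail.com│Me┃┃
     ┃Sydney│bob52@mail.com  │Cr┃┃
     ┃Paris │carol67@mail.com│Cr┃┃
     ┃Sydney│carol14@mail.com│Me┃┃


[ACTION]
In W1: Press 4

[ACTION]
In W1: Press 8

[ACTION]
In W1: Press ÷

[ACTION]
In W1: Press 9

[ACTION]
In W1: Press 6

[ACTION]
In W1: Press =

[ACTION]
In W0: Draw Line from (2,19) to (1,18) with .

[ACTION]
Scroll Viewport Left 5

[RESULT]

                                  
                                  
       ┏━━━━━━━━━━━━━━━━━━━━━┓    
      ┏━━━━━━━━━━━━━━━━━━━━━━━━━━┓
┏━━━━━┃ DataTable                ┃
┃ Draw┠──────────────────────────┨
┠─────┃City  │Email           │Le┃
┃+   ~┃──────┼────────────────┼──┃
┃     ┃Berlin│dave65@mail.com │Lo┃
┃     ┃London│bob86@mail.com  │Me┃
┃     ┃Paris │hank25@mail.com │Lo┃
┃     ┃Sydney│frank29@mail.com│Lo┃
┃    #┃NYC   │dave55@mail.com │Hi┃
┃     ┃Paris │carol69@mail.com│Me┃
┃     ┃Sydney│bob52@mail.com  │Cr┃
┃     ┃Paris │carol67@mail.com│Cr┃
┃     ┃Sydney│carol14@mail.com│Me┃


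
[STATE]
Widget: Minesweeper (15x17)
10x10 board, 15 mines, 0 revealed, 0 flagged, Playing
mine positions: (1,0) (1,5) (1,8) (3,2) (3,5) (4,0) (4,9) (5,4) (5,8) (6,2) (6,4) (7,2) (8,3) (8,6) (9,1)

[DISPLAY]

■■■■■■■■■■     
■■■■■■■■■■     
■■■■■■■■■■     
■■■■■■■■■■     
■■■■■■■■■■     
■■■■■■■■■■     
■■■■■■■■■■     
■■■■■■■■■■     
■■■■■■■■■■     
■■■■■■■■■■     
               
               
               
               
               
               
               


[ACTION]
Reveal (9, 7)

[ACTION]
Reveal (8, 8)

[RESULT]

■■■■■■■■■■     
■■■■■■■■■■     
■■■■■■■■■■     
■■■■■■■■■■     
■■■■■■■■■■     
■■■■■■■■■■     
■■■■■■■111     
■■■■■■■1       
■■■■■■■1       
■■■■■■■1       
               
               
               
               
               
               
               


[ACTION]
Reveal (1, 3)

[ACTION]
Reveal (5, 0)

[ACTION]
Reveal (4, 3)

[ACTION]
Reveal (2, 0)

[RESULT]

■1  1■■■■■     
■1  1■■■■■     
12112■■■■■     
■■■■■■■■■■     
■■■2■■■■■■     
1■■■■■■■■■     
■■■■■■■111     
■■■■■■■1       
■■■■■■■1       
■■■■■■■1       
               
               
               
               
               
               
               


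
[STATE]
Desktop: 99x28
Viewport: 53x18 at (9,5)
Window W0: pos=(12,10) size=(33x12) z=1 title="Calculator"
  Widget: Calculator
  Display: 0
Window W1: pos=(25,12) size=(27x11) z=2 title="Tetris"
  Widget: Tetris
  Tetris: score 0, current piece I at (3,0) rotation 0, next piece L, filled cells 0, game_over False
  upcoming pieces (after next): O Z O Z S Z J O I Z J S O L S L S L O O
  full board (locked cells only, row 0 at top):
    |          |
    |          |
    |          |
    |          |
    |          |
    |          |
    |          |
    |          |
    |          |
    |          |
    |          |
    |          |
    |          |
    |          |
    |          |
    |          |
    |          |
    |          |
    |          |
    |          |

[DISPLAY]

                                                     
                                                     
                                                     
                                                     
                                                     
   ┏━━━━━━━━━━━━━━━━━━━━━━━━━━━━━━━┓                 
   ┃ Calculator                    ┃                 
   ┠────────────┏━━━━━━━━━━━━━━━━━━━━━━━━━┓          
   ┃            ┃ Tetris                  ┃          
   ┃┌───┬───┬───┠─────────────────────────┨          
   ┃│ 7 │ 8 │ 9 ┃          │Next:         ┃          
   ┃├───┼───┼───┃          │  ▒           ┃          
   ┃│ 4 │ 5 │ 6 ┃          │▒▒▒           ┃          
   ┃├───┼───┼───┃          │              ┃          
   ┃│ 1 │ 2 │ 3 ┃          │              ┃          
   ┃└───┴───┴───┃          │              ┃          
   ┗━━━━━━━━━━━━┃          │Score:        ┃          
                ┗━━━━━━━━━━━━━━━━━━━━━━━━━┛          


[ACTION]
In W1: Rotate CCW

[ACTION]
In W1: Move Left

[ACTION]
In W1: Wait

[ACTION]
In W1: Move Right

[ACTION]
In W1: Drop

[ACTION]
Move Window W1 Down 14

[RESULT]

                                                     
                                                     
                                                     
                                                     
                                                     
   ┏━━━━━━━━━━━━━━━━━━━━━━━━━━━━━━━┓                 
   ┃ Calculator                    ┃                 
   ┠───────────────────────────────┨                 
   ┃                              0┃                 
   ┃┌───┬───┬───┬───┐              ┃                 
   ┃│ 7 │ 8 │ 9 │ ÷ │              ┃                 
   ┃├───┼───┼───┼───┤              ┃                 
   ┃│ 4 │ 5 │ 6 ┏━━━━━━━━━━━━━━━━━━━━━━━━━┓          
   ┃├───┼───┼───┃ Tetris                  ┃          
   ┃│ 1 │ 2 │ 3 ┠─────────────────────────┨          
   ┃└───┴───┴───┃          │Next:         ┃          
   ┗━━━━━━━━━━━━┃          │  ▒           ┃          
                ┃          │▒▒▒           ┃          


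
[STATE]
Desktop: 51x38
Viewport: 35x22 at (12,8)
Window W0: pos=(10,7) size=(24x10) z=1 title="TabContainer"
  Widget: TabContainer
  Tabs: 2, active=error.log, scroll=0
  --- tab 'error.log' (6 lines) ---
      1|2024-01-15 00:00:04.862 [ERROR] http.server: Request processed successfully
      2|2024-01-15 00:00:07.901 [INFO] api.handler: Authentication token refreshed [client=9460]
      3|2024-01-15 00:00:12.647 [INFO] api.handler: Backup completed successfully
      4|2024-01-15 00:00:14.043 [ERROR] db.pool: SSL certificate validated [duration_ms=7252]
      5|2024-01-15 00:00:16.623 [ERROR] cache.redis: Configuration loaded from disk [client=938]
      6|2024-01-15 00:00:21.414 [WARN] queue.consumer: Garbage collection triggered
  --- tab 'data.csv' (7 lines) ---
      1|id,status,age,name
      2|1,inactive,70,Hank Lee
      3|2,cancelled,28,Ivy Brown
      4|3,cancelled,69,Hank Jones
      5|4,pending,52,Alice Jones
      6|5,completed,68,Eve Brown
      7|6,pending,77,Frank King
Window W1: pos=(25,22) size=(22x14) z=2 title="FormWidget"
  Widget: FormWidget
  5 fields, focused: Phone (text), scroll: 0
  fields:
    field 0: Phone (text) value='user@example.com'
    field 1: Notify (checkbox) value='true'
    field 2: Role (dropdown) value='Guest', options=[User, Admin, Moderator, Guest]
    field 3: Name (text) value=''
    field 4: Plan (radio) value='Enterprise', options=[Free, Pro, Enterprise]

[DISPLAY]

TabContainer         ┃             
─────────────────────┨             
error.log]│ data.csv ┃             
─────────────────────┃             
024-01-15 00:00:04.86┃             
024-01-15 00:00:07.90┃             
024-01-15 00:00:12.64┃             
024-01-15 00:00:14.04┃             
━━━━━━━━━━━━━━━━━━━━━┛             
                                   
                                   
                                   
                                   
                                   
             ┏━━━━━━━━━━━━━━━━━━━━┓
             ┃ FormWidget         ┃
             ┠────────────────────┨
             ┃> Phone:      [user]┃
             ┃  Notify:     [x]   ┃
             ┃  Role:       [Gue▼]┃
             ┃  Name:       [    ]┃
             ┃  Plan:       ( ) Fr┃


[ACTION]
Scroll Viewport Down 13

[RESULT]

━━━━━━━━━━━━━━━━━━━━━┛             
                                   
                                   
                                   
                                   
                                   
             ┏━━━━━━━━━━━━━━━━━━━━┓
             ┃ FormWidget         ┃
             ┠────────────────────┨
             ┃> Phone:      [user]┃
             ┃  Notify:     [x]   ┃
             ┃  Role:       [Gue▼]┃
             ┃  Name:       [    ]┃
             ┃  Plan:       ( ) Fr┃
             ┃                    ┃
             ┃                    ┃
             ┃                    ┃
             ┃                    ┃
             ┃                    ┃
             ┗━━━━━━━━━━━━━━━━━━━━┛
                                   
                                   


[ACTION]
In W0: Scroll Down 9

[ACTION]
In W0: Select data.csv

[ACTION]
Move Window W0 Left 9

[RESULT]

━━━━━━━━━━━━┛                      
                                   
                                   
                                   
                                   
                                   
             ┏━━━━━━━━━━━━━━━━━━━━┓
             ┃ FormWidget         ┃
             ┠────────────────────┨
             ┃> Phone:      [user]┃
             ┃  Notify:     [x]   ┃
             ┃  Role:       [Gue▼]┃
             ┃  Name:       [    ]┃
             ┃  Plan:       ( ) Fr┃
             ┃                    ┃
             ┃                    ┃
             ┃                    ┃
             ┃                    ┃
             ┃                    ┃
             ┗━━━━━━━━━━━━━━━━━━━━┛
                                   
                                   


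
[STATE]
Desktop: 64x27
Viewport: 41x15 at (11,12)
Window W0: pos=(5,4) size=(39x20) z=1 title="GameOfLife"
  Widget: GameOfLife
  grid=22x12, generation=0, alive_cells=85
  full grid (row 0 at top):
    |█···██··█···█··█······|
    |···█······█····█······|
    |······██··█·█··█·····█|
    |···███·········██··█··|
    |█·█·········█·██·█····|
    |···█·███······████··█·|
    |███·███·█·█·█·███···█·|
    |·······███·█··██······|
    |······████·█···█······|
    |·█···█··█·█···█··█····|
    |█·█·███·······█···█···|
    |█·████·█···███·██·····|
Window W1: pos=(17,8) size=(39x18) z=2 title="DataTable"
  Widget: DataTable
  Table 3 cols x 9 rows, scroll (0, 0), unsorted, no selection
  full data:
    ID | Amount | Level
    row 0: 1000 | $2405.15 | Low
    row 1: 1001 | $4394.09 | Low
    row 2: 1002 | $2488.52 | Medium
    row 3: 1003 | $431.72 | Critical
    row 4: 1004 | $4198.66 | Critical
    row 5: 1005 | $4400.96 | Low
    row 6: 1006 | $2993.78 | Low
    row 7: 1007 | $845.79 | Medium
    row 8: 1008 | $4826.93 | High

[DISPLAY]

······┃────┼────────┼────────            
███···┃1000│$2405.15│Low                 
██·█·█┃1001│$4394.09│Low                 
··███·┃1002│$2488.52│Medium              
·████·┃1003│$431.72 │Critical            
█··█·█┃1004│$4198.66│Critical            
██····┃1005│$4400.96│Low                 
█·█···┃1006│$2993.78│Low                 
      ┃1007│$845.79 │Medium              
      ┃1008│$4826.93│High                
      ┃                                  
━━━━━━┃                                  
      ┃                                  
      ┗━━━━━━━━━━━━━━━━━━━━━━━━━━━━━━━━━━
                                         


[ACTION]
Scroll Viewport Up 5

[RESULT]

0                               ┃        
█··█··┏━━━━━━━━━━━━━━━━━━━━━━━━━━━━━━━━━━
·····█┃ DataTable                        
·██··█┠──────────────────────────────────
█·····┃ID  │Amount  │Level               
······┃────┼────────┼────────            
███···┃1000│$2405.15│Low                 
██·█·█┃1001│$4394.09│Low                 
··███·┃1002│$2488.52│Medium              
·████·┃1003│$431.72 │Critical            
█··█·█┃1004│$4198.66│Critical            
██····┃1005│$4400.96│Low                 
█·█···┃1006│$2993.78│Low                 
      ┃1007│$845.79 │Medium              
      ┃1008│$4826.93│High                


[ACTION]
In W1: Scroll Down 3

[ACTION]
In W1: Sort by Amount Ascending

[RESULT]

0                               ┃        
█··█··┏━━━━━━━━━━━━━━━━━━━━━━━━━━━━━━━━━━
·····█┃ DataTable                        
·██··█┠──────────────────────────────────
█·····┃ID  │Amount ▲│Level               
······┃────┼────────┼────────            
███···┃1003│$431.72 │Critical            
██·█·█┃1007│$845.79 │Medium              
··███·┃1000│$2405.15│Low                 
·████·┃1002│$2488.52│Medium              
█··█·█┃1006│$2993.78│Low                 
██····┃1004│$4198.66│Critical            
█·█···┃1001│$4394.09│Low                 
      ┃1005│$4400.96│Low                 
      ┃1008│$4826.93│High                


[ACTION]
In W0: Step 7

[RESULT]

7                               ┃        
······┏━━━━━━━━━━━━━━━━━━━━━━━━━━━━━━━━━━
······┃ DataTable                        
······┠──────────────────────────────────
······┃ID  │Amount ▲│Level               
······┃────┼────────┼────────            
······┃1003│$431.72 │Critical            
······┃1007│$845.79 │Medium              
······┃1000│$2405.15│Low                 
······┃1002│$2488.52│Medium              
······┃1006│$2993.78│Low                 
·····█┃1004│$4198.66│Critical            
·····█┃1001│$4394.09│Low                 
      ┃1005│$4400.96│Low                 
      ┃1008│$4826.93│High                


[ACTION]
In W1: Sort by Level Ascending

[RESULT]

7                               ┃        
······┏━━━━━━━━━━━━━━━━━━━━━━━━━━━━━━━━━━
······┃ DataTable                        
······┠──────────────────────────────────
······┃ID  │Amount  │Level  ▲            
······┃────┼────────┼────────            
······┃1003│$431.72 │Critical            
······┃1004│$4198.66│Critical            
······┃1008│$4826.93│High                
······┃1000│$2405.15│Low                 
······┃1006│$2993.78│Low                 
·····█┃1001│$4394.09│Low                 
·····█┃1005│$4400.96│Low                 
      ┃1007│$845.79 │Medium              
      ┃1002│$2488.52│Medium              


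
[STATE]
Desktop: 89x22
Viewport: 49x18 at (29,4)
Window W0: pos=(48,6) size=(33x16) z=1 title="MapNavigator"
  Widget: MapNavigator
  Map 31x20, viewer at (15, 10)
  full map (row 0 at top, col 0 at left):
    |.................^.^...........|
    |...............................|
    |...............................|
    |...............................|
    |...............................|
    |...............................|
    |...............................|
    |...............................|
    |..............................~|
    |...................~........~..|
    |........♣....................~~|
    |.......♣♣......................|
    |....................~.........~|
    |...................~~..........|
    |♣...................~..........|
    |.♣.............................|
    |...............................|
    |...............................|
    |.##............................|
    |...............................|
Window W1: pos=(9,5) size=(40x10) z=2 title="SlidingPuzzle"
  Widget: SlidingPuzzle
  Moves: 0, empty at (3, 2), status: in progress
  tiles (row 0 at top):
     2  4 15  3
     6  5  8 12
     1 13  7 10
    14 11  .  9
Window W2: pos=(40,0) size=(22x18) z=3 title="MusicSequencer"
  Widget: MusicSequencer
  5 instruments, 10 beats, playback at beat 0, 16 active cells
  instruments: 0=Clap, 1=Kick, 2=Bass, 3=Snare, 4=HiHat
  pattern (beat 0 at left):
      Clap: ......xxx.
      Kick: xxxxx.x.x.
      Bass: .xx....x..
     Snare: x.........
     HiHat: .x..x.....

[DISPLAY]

           ┃  Clap······███·    ┃                
━━━━━━━━━━━┃  Kick█████·█·█·    ┃                
           ┃  Bass·██····█··    ┃━━━━━━━━━━━━━━━━
───────────┃ Snare█·········    ┃                
─┐         ┃ HiHat·█··█·····    ┃────────────────
 │         ┃                    ┃................
─┤         ┃                    ┃................
 │         ┃                    ┃................
─┤         ┃                    ┃................
 │         ┃                    ┃................
━━━━━━━━━━━┃                    ┃......~........~
           ┃                    ┃..@.............
           ┃                    ┃................
           ┗━━━━━━━━━━━━━━━━━━━━┛.......~........
                   ┃...................~~........
                   ┃♣...................~........
                   ┃.♣...........................
                   ┗━━━━━━━━━━━━━━━━━━━━━━━━━━━━━


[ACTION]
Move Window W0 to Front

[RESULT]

           ┃  Clap······███·    ┃                
━━━━━━━━━━━┃  Kick█████·█·█·    ┃                
           ┃  Bass·┏━━━━━━━━━━━━━━━━━━━━━━━━━━━━━
───────────┃ Snare█┃ MapNavigator                
─┐         ┃ HiHat·┠─────────────────────────────
 │         ┃       ┃.............................
─┤         ┃       ┃.............................
 │         ┃       ┃.............................
─┤         ┃       ┃.............................
 │         ┃       ┃.............................
━━━━━━━━━━━┃       ┃...................~........~
           ┃       ┃........♣......@.............
           ┃       ┃.......♣♣....................
           ┗━━━━━━━┃....................~........
                   ┃...................~~........
                   ┃♣...................~........
                   ┃.♣...........................
                   ┗━━━━━━━━━━━━━━━━━━━━━━━━━━━━━


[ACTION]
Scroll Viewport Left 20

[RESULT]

                               ┃  Clap······███· 
┏━━━━━━━━━━━━━━━━━━━━━━━━━━━━━━┃  Kick█████·█·█· 
┃ SlidingPuzzle                ┃  Bass·┏━━━━━━━━━
┠──────────────────────────────┃ Snare█┃ MapNavig
┃┌────┬────┬────┬────┐         ┃ HiHat·┠─────────
┃│  2 │  4 │ 15 │  3 │         ┃       ┃.........
┃├────┼────┼────┼────┤         ┃       ┃.........
┃│  6 │  5 │  8 │ 12 │         ┃       ┃.........
┃├────┼────┼────┼────┤         ┃       ┃.........
┃│  1 │ 13 │  7 │ 10 │         ┃       ┃.........
┗━━━━━━━━━━━━━━━━━━━━━━━━━━━━━━┃       ┃.........
                               ┃       ┃........♣
                               ┃       ┃.......♣♣
                               ┗━━━━━━━┃.........
                                       ┃.........
                                       ┃♣........
                                       ┃.♣.......
                                       ┗━━━━━━━━━


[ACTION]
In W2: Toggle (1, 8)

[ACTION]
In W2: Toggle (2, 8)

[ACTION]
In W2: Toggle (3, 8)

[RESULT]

                               ┃  Clap······███· 
┏━━━━━━━━━━━━━━━━━━━━━━━━━━━━━━┃  Kick█████·█··· 
┃ SlidingPuzzle                ┃  Bass·┏━━━━━━━━━
┠──────────────────────────────┃ Snare█┃ MapNavig
┃┌────┬────┬────┬────┐         ┃ HiHat·┠─────────
┃│  2 │  4 │ 15 │  3 │         ┃       ┃.........
┃├────┼────┼────┼────┤         ┃       ┃.........
┃│  6 │  5 │  8 │ 12 │         ┃       ┃.........
┃├────┼────┼────┼────┤         ┃       ┃.........
┃│  1 │ 13 │  7 │ 10 │         ┃       ┃.........
┗━━━━━━━━━━━━━━━━━━━━━━━━━━━━━━┃       ┃.........
                               ┃       ┃........♣
                               ┃       ┃.......♣♣
                               ┗━━━━━━━┃.........
                                       ┃.........
                                       ┃♣........
                                       ┃.♣.......
                                       ┗━━━━━━━━━
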